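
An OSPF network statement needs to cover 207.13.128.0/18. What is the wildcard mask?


Subnet mask: 255.255.192.0
Wildcard = 255.255.255.255 - subnet mask
255 - 255 = 0
255 - 255 = 0
255 - 192 = 63
255 - 0 = 255
Wildcard: 0.0.63.255


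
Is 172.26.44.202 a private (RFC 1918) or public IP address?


RFC 1918 private ranges:
  10.0.0.0/8 (10.0.0.0 - 10.255.255.255)
  172.16.0.0/12 (172.16.0.0 - 172.31.255.255)
  192.168.0.0/16 (192.168.0.0 - 192.168.255.255)
Private (in 172.16.0.0/12)


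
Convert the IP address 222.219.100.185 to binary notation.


222 = 11011110
219 = 11011011
100 = 01100100
185 = 10111001
Binary: 11011110.11011011.01100100.10111001


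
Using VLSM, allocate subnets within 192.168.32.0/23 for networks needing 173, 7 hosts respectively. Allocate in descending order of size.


173 hosts -> /24 (254 usable): 192.168.32.0/24
7 hosts -> /28 (14 usable): 192.168.33.0/28
Allocation: 192.168.32.0/24 (173 hosts, 254 usable); 192.168.33.0/28 (7 hosts, 14 usable)


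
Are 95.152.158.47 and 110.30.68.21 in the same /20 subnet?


Mask: 255.255.240.0
95.152.158.47 AND mask = 95.152.144.0
110.30.68.21 AND mask = 110.30.64.0
No, different subnets (95.152.144.0 vs 110.30.64.0)


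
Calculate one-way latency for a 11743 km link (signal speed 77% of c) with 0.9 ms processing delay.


Speed = 0.77 * 3e5 km/s = 231000 km/s
Propagation delay = 11743 / 231000 = 0.0508 s = 50.8355 ms
Processing delay = 0.9 ms
Total one-way latency = 51.7355 ms


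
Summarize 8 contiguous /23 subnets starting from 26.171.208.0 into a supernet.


Original prefix: /23
Number of subnets: 8 = 2^3
New prefix = 23 - 3 = 20
Supernet: 26.171.208.0/20


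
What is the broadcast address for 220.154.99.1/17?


Network: 220.154.0.0/17
Host bits = 15
Set all host bits to 1:
Broadcast: 220.154.127.255


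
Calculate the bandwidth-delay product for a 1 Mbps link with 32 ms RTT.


BDP = bandwidth * RTT
= 1 Mbps * 32 ms
= 1 * 1e6 * 32 / 1000 bits
= 32000 bits
= 4000 bytes
= 3.9062 KB
BDP = 32000 bits (4000 bytes)


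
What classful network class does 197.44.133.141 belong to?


First octet: 197
Binary: 11000101
110xxxxx -> Class C (192-223)
Class C, default mask 255.255.255.0 (/24)


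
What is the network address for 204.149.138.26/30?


IP:   11001100.10010101.10001010.00011010
Mask: 11111111.11111111.11111111.11111100
AND operation:
Net:  11001100.10010101.10001010.00011000
Network: 204.149.138.24/30


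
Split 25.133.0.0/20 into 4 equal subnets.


New prefix = 20 + 2 = 22
Each subnet has 1024 addresses
  25.133.0.0/22
  25.133.4.0/22
  25.133.8.0/22
  25.133.12.0/22
Subnets: 25.133.0.0/22, 25.133.4.0/22, 25.133.8.0/22, 25.133.12.0/22


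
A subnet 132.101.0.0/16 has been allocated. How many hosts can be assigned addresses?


Host bits = 32 - 16 = 16
Total addresses = 2^16 = 65536
Usable = total - 2 (network and broadcast)
Usable hosts: 65534


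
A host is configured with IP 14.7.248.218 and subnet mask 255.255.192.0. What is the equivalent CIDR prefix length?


Binary: 11111111.11111111.11000000.00000000
Count leading 1s
Prefix: /18


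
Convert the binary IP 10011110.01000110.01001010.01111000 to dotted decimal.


10011110 = 158
01000110 = 70
01001010 = 74
01111000 = 120
IP: 158.70.74.120


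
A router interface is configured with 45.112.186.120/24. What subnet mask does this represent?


/24 means 24 network bits, 8 host bits
Binary: 11111111111111111111111100000000
Mask: 255.255.255.0


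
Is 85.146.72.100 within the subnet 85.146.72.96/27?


Subnet network: 85.146.72.96
Test IP AND mask: 85.146.72.96
Yes, 85.146.72.100 is in 85.146.72.96/27


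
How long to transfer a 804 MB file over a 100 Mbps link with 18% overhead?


Effective throughput = 100 * (1 - 18/100) = 82 Mbps
File size in Mb = 804 * 8 = 6432 Mb
Time = 6432 / 82
Time = 78.439 seconds


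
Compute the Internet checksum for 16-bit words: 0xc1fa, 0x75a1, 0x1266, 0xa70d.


Sum all words (with carry folding):
+ 0xc1fa = 0xc1fa
+ 0x75a1 = 0x379c
+ 0x1266 = 0x4a02
+ 0xa70d = 0xf10f
One's complement: ~0xf10f
Checksum = 0x0ef0


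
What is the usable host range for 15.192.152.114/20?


Network: 15.192.144.0
Broadcast: 15.192.159.255
First usable = network + 1
Last usable = broadcast - 1
Range: 15.192.144.1 to 15.192.159.254


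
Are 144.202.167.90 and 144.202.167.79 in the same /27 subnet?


Mask: 255.255.255.224
144.202.167.90 AND mask = 144.202.167.64
144.202.167.79 AND mask = 144.202.167.64
Yes, same subnet (144.202.167.64)


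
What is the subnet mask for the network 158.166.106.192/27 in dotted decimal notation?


/27 means 27 network bits, 5 host bits
Binary: 11111111111111111111111111100000
Mask: 255.255.255.224


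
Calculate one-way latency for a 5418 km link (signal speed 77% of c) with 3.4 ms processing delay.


Speed = 0.77 * 3e5 km/s = 231000 km/s
Propagation delay = 5418 / 231000 = 0.0235 s = 23.4545 ms
Processing delay = 3.4 ms
Total one-way latency = 26.8545 ms


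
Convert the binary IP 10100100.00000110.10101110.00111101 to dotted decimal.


10100100 = 164
00000110 = 6
10101110 = 174
00111101 = 61
IP: 164.6.174.61


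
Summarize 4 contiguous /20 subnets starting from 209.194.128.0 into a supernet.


Original prefix: /20
Number of subnets: 4 = 2^2
New prefix = 20 - 2 = 18
Supernet: 209.194.128.0/18


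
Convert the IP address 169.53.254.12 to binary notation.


169 = 10101001
53 = 00110101
254 = 11111110
12 = 00001100
Binary: 10101001.00110101.11111110.00001100


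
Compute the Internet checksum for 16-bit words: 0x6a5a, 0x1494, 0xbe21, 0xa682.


Sum all words (with carry folding):
+ 0x6a5a = 0x6a5a
+ 0x1494 = 0x7eee
+ 0xbe21 = 0x3d10
+ 0xa682 = 0xe392
One's complement: ~0xe392
Checksum = 0x1c6d


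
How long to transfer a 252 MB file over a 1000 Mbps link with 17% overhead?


Effective throughput = 1000 * (1 - 17/100) = 830 Mbps
File size in Mb = 252 * 8 = 2016 Mb
Time = 2016 / 830
Time = 2.4289 seconds


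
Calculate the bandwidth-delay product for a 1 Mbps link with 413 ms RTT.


BDP = bandwidth * RTT
= 1 Mbps * 413 ms
= 1 * 1e6 * 413 / 1000 bits
= 413000 bits
= 51625 bytes
= 50.415 KB
BDP = 413000 bits (51625 bytes)


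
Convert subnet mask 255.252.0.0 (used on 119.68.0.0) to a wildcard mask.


Subnet mask: 255.252.0.0
Wildcard = 255.255.255.255 - subnet mask
255 - 255 = 0
255 - 252 = 3
255 - 0 = 255
255 - 0 = 255
Wildcard: 0.3.255.255


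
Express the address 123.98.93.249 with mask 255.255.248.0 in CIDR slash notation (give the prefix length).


Binary: 11111111.11111111.11111000.00000000
Count leading 1s
Prefix: /21


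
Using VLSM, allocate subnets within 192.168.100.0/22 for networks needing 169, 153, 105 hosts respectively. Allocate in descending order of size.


169 hosts -> /24 (254 usable): 192.168.100.0/24
153 hosts -> /24 (254 usable): 192.168.101.0/24
105 hosts -> /25 (126 usable): 192.168.102.0/25
Allocation: 192.168.100.0/24 (169 hosts, 254 usable); 192.168.101.0/24 (153 hosts, 254 usable); 192.168.102.0/25 (105 hosts, 126 usable)


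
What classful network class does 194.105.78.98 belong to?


First octet: 194
Binary: 11000010
110xxxxx -> Class C (192-223)
Class C, default mask 255.255.255.0 (/24)


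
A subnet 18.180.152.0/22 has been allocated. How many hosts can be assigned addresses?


Host bits = 32 - 22 = 10
Total addresses = 2^10 = 1024
Usable = total - 2 (network and broadcast)
Usable hosts: 1022


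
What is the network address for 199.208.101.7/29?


IP:   11000111.11010000.01100101.00000111
Mask: 11111111.11111111.11111111.11111000
AND operation:
Net:  11000111.11010000.01100101.00000000
Network: 199.208.101.0/29


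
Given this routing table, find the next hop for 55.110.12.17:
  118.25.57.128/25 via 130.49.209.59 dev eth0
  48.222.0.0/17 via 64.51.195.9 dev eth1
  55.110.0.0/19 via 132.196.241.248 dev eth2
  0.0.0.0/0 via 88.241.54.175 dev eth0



Longest prefix match for 55.110.12.17:
  /25 118.25.57.128: no
  /17 48.222.0.0: no
  /19 55.110.0.0: MATCH
  /0 0.0.0.0: MATCH
Selected: next-hop 132.196.241.248 via eth2 (matched /19)


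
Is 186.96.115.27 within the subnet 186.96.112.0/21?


Subnet network: 186.96.112.0
Test IP AND mask: 186.96.112.0
Yes, 186.96.115.27 is in 186.96.112.0/21


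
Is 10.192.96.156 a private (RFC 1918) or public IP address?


RFC 1918 private ranges:
  10.0.0.0/8 (10.0.0.0 - 10.255.255.255)
  172.16.0.0/12 (172.16.0.0 - 172.31.255.255)
  192.168.0.0/16 (192.168.0.0 - 192.168.255.255)
Private (in 10.0.0.0/8)


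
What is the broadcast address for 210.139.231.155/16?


Network: 210.139.0.0/16
Host bits = 16
Set all host bits to 1:
Broadcast: 210.139.255.255


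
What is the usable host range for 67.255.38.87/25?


Network: 67.255.38.0
Broadcast: 67.255.38.127
First usable = network + 1
Last usable = broadcast - 1
Range: 67.255.38.1 to 67.255.38.126


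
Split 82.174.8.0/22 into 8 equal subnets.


New prefix = 22 + 3 = 25
Each subnet has 128 addresses
  82.174.8.0/25
  82.174.8.128/25
  82.174.9.0/25
  82.174.9.128/25
  82.174.10.0/25
  82.174.10.128/25
  82.174.11.0/25
  82.174.11.128/25
Subnets: 82.174.8.0/25, 82.174.8.128/25, 82.174.9.0/25, 82.174.9.128/25, 82.174.10.0/25, 82.174.10.128/25, 82.174.11.0/25, 82.174.11.128/25


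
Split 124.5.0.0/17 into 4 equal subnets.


New prefix = 17 + 2 = 19
Each subnet has 8192 addresses
  124.5.0.0/19
  124.5.32.0/19
  124.5.64.0/19
  124.5.96.0/19
Subnets: 124.5.0.0/19, 124.5.32.0/19, 124.5.64.0/19, 124.5.96.0/19


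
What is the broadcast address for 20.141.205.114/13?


Network: 20.136.0.0/13
Host bits = 19
Set all host bits to 1:
Broadcast: 20.143.255.255


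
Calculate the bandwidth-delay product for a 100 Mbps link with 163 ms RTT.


BDP = bandwidth * RTT
= 100 Mbps * 163 ms
= 100 * 1e6 * 163 / 1000 bits
= 16300000 bits
= 2037500 bytes
= 1989.7461 KB
BDP = 16300000 bits (2037500 bytes)


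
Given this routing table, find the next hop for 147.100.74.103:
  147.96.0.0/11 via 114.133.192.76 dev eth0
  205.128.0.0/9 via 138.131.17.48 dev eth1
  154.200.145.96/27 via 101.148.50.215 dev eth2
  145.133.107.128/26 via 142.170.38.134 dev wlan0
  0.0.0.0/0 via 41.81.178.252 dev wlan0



Longest prefix match for 147.100.74.103:
  /11 147.96.0.0: MATCH
  /9 205.128.0.0: no
  /27 154.200.145.96: no
  /26 145.133.107.128: no
  /0 0.0.0.0: MATCH
Selected: next-hop 114.133.192.76 via eth0 (matched /11)


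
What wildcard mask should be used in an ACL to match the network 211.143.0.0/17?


Subnet mask: 255.255.128.0
Wildcard = 255.255.255.255 - subnet mask
255 - 255 = 0
255 - 255 = 0
255 - 128 = 127
255 - 0 = 255
Wildcard: 0.0.127.255


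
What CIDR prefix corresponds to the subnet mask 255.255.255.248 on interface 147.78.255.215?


Binary: 11111111.11111111.11111111.11111000
Count leading 1s
Prefix: /29


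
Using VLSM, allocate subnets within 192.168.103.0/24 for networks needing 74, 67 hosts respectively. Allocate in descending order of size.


74 hosts -> /25 (126 usable): 192.168.103.0/25
67 hosts -> /25 (126 usable): 192.168.103.128/25
Allocation: 192.168.103.0/25 (74 hosts, 126 usable); 192.168.103.128/25 (67 hosts, 126 usable)


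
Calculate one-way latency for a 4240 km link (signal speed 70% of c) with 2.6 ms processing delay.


Speed = 0.7 * 3e5 km/s = 210000 km/s
Propagation delay = 4240 / 210000 = 0.0202 s = 20.1905 ms
Processing delay = 2.6 ms
Total one-way latency = 22.7905 ms


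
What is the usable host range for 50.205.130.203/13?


Network: 50.200.0.0
Broadcast: 50.207.255.255
First usable = network + 1
Last usable = broadcast - 1
Range: 50.200.0.1 to 50.207.255.254


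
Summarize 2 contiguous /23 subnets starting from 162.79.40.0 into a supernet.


Original prefix: /23
Number of subnets: 2 = 2^1
New prefix = 23 - 1 = 22
Supernet: 162.79.40.0/22


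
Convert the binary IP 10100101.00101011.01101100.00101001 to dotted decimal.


10100101 = 165
00101011 = 43
01101100 = 108
00101001 = 41
IP: 165.43.108.41


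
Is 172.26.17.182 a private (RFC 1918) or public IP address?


RFC 1918 private ranges:
  10.0.0.0/8 (10.0.0.0 - 10.255.255.255)
  172.16.0.0/12 (172.16.0.0 - 172.31.255.255)
  192.168.0.0/16 (192.168.0.0 - 192.168.255.255)
Private (in 172.16.0.0/12)


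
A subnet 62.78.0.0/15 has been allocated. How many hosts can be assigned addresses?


Host bits = 32 - 15 = 17
Total addresses = 2^17 = 131072
Usable = total - 2 (network and broadcast)
Usable hosts: 131070


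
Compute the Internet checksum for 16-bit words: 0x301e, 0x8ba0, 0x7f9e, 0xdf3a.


Sum all words (with carry folding):
+ 0x301e = 0x301e
+ 0x8ba0 = 0xbbbe
+ 0x7f9e = 0x3b5d
+ 0xdf3a = 0x1a98
One's complement: ~0x1a98
Checksum = 0xe567


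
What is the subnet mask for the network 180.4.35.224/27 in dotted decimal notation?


/27 means 27 network bits, 5 host bits
Binary: 11111111111111111111111111100000
Mask: 255.255.255.224


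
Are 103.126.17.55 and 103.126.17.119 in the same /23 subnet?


Mask: 255.255.254.0
103.126.17.55 AND mask = 103.126.16.0
103.126.17.119 AND mask = 103.126.16.0
Yes, same subnet (103.126.16.0)


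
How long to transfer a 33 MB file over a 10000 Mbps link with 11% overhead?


Effective throughput = 10000 * (1 - 11/100) = 8900 Mbps
File size in Mb = 33 * 8 = 264 Mb
Time = 264 / 8900
Time = 0.0297 seconds


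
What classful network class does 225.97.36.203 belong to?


First octet: 225
Binary: 11100001
1110xxxx -> Class D (224-239)
Class D (multicast), default mask N/A


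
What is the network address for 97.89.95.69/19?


IP:   01100001.01011001.01011111.01000101
Mask: 11111111.11111111.11100000.00000000
AND operation:
Net:  01100001.01011001.01000000.00000000
Network: 97.89.64.0/19


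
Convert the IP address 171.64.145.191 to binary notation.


171 = 10101011
64 = 01000000
145 = 10010001
191 = 10111111
Binary: 10101011.01000000.10010001.10111111


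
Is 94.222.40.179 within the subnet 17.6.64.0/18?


Subnet network: 17.6.64.0
Test IP AND mask: 94.222.0.0
No, 94.222.40.179 is not in 17.6.64.0/18


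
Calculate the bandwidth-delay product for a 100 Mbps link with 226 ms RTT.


BDP = bandwidth * RTT
= 100 Mbps * 226 ms
= 100 * 1e6 * 226 / 1000 bits
= 22600000 bits
= 2825000 bytes
= 2758.7891 KB
BDP = 22600000 bits (2825000 bytes)


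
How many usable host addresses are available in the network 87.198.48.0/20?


Host bits = 32 - 20 = 12
Total addresses = 2^12 = 4096
Usable = total - 2 (network and broadcast)
Usable hosts: 4094


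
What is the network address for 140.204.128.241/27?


IP:   10001100.11001100.10000000.11110001
Mask: 11111111.11111111.11111111.11100000
AND operation:
Net:  10001100.11001100.10000000.11100000
Network: 140.204.128.224/27


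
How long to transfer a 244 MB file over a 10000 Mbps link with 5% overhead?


Effective throughput = 10000 * (1 - 5/100) = 9500 Mbps
File size in Mb = 244 * 8 = 1952 Mb
Time = 1952 / 9500
Time = 0.2055 seconds


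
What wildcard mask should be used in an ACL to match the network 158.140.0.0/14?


Subnet mask: 255.252.0.0
Wildcard = 255.255.255.255 - subnet mask
255 - 255 = 0
255 - 252 = 3
255 - 0 = 255
255 - 0 = 255
Wildcard: 0.3.255.255


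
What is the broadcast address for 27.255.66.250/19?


Network: 27.255.64.0/19
Host bits = 13
Set all host bits to 1:
Broadcast: 27.255.95.255


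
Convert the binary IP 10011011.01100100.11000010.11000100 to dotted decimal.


10011011 = 155
01100100 = 100
11000010 = 194
11000100 = 196
IP: 155.100.194.196


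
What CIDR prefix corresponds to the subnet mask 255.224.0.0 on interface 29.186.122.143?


Binary: 11111111.11100000.00000000.00000000
Count leading 1s
Prefix: /11


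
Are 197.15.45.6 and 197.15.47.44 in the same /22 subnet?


Mask: 255.255.252.0
197.15.45.6 AND mask = 197.15.44.0
197.15.47.44 AND mask = 197.15.44.0
Yes, same subnet (197.15.44.0)


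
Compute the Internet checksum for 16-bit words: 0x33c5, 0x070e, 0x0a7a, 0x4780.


Sum all words (with carry folding):
+ 0x33c5 = 0x33c5
+ 0x070e = 0x3ad3
+ 0x0a7a = 0x454d
+ 0x4780 = 0x8ccd
One's complement: ~0x8ccd
Checksum = 0x7332


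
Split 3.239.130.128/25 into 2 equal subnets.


New prefix = 25 + 1 = 26
Each subnet has 64 addresses
  3.239.130.128/26
  3.239.130.192/26
Subnets: 3.239.130.128/26, 3.239.130.192/26


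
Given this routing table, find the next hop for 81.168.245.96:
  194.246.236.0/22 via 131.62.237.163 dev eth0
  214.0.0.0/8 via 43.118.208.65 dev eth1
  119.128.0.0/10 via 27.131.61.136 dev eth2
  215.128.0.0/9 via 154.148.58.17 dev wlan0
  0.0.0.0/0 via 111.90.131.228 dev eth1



Longest prefix match for 81.168.245.96:
  /22 194.246.236.0: no
  /8 214.0.0.0: no
  /10 119.128.0.0: no
  /9 215.128.0.0: no
  /0 0.0.0.0: MATCH
Selected: next-hop 111.90.131.228 via eth1 (matched /0)


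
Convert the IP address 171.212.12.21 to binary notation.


171 = 10101011
212 = 11010100
12 = 00001100
21 = 00010101
Binary: 10101011.11010100.00001100.00010101


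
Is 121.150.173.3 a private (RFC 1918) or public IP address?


RFC 1918 private ranges:
  10.0.0.0/8 (10.0.0.0 - 10.255.255.255)
  172.16.0.0/12 (172.16.0.0 - 172.31.255.255)
  192.168.0.0/16 (192.168.0.0 - 192.168.255.255)
Public (not in any RFC 1918 range)


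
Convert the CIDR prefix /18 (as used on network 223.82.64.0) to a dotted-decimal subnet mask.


/18 means 18 network bits, 14 host bits
Binary: 11111111111111111100000000000000
Mask: 255.255.192.0


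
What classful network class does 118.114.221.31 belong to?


First octet: 118
Binary: 01110110
0xxxxxxx -> Class A (1-126)
Class A, default mask 255.0.0.0 (/8)


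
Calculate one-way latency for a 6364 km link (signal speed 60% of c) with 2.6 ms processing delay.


Speed = 0.6 * 3e5 km/s = 180000 km/s
Propagation delay = 6364 / 180000 = 0.0354 s = 35.3556 ms
Processing delay = 2.6 ms
Total one-way latency = 37.9556 ms


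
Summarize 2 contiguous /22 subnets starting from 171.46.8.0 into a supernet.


Original prefix: /22
Number of subnets: 2 = 2^1
New prefix = 22 - 1 = 21
Supernet: 171.46.8.0/21


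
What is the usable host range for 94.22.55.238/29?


Network: 94.22.55.232
Broadcast: 94.22.55.239
First usable = network + 1
Last usable = broadcast - 1
Range: 94.22.55.233 to 94.22.55.238


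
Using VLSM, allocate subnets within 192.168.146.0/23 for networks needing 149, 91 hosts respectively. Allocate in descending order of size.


149 hosts -> /24 (254 usable): 192.168.146.0/24
91 hosts -> /25 (126 usable): 192.168.147.0/25
Allocation: 192.168.146.0/24 (149 hosts, 254 usable); 192.168.147.0/25 (91 hosts, 126 usable)


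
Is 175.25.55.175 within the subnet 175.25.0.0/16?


Subnet network: 175.25.0.0
Test IP AND mask: 175.25.0.0
Yes, 175.25.55.175 is in 175.25.0.0/16


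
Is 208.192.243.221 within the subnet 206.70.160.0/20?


Subnet network: 206.70.160.0
Test IP AND mask: 208.192.240.0
No, 208.192.243.221 is not in 206.70.160.0/20


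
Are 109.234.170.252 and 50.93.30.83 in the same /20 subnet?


Mask: 255.255.240.0
109.234.170.252 AND mask = 109.234.160.0
50.93.30.83 AND mask = 50.93.16.0
No, different subnets (109.234.160.0 vs 50.93.16.0)


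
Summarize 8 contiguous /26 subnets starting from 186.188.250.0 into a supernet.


Original prefix: /26
Number of subnets: 8 = 2^3
New prefix = 26 - 3 = 23
Supernet: 186.188.250.0/23


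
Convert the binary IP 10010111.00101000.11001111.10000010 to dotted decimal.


10010111 = 151
00101000 = 40
11001111 = 207
10000010 = 130
IP: 151.40.207.130


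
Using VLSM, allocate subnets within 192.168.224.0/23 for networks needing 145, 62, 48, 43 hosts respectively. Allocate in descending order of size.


145 hosts -> /24 (254 usable): 192.168.224.0/24
62 hosts -> /26 (62 usable): 192.168.225.0/26
48 hosts -> /26 (62 usable): 192.168.225.64/26
43 hosts -> /26 (62 usable): 192.168.225.128/26
Allocation: 192.168.224.0/24 (145 hosts, 254 usable); 192.168.225.0/26 (62 hosts, 62 usable); 192.168.225.64/26 (48 hosts, 62 usable); 192.168.225.128/26 (43 hosts, 62 usable)


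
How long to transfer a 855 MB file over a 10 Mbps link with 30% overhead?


Effective throughput = 10 * (1 - 30/100) = 7 Mbps
File size in Mb = 855 * 8 = 6840 Mb
Time = 6840 / 7
Time = 977.1429 seconds


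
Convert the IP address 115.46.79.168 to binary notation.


115 = 01110011
46 = 00101110
79 = 01001111
168 = 10101000
Binary: 01110011.00101110.01001111.10101000


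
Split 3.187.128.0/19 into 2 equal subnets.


New prefix = 19 + 1 = 20
Each subnet has 4096 addresses
  3.187.128.0/20
  3.187.144.0/20
Subnets: 3.187.128.0/20, 3.187.144.0/20


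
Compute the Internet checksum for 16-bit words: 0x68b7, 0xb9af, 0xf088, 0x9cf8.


Sum all words (with carry folding):
+ 0x68b7 = 0x68b7
+ 0xb9af = 0x2267
+ 0xf088 = 0x12f0
+ 0x9cf8 = 0xafe8
One's complement: ~0xafe8
Checksum = 0x5017


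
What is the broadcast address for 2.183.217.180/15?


Network: 2.182.0.0/15
Host bits = 17
Set all host bits to 1:
Broadcast: 2.183.255.255


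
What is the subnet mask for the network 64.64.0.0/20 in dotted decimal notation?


/20 means 20 network bits, 12 host bits
Binary: 11111111111111111111000000000000
Mask: 255.255.240.0


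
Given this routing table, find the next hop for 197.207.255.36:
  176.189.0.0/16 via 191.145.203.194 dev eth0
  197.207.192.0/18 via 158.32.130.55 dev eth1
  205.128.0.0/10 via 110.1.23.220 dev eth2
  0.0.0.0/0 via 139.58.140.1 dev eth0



Longest prefix match for 197.207.255.36:
  /16 176.189.0.0: no
  /18 197.207.192.0: MATCH
  /10 205.128.0.0: no
  /0 0.0.0.0: MATCH
Selected: next-hop 158.32.130.55 via eth1 (matched /18)


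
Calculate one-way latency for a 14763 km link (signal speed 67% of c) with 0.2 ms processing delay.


Speed = 0.67 * 3e5 km/s = 201000 km/s
Propagation delay = 14763 / 201000 = 0.0734 s = 73.4478 ms
Processing delay = 0.2 ms
Total one-way latency = 73.6478 ms


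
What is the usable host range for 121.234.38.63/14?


Network: 121.232.0.0
Broadcast: 121.235.255.255
First usable = network + 1
Last usable = broadcast - 1
Range: 121.232.0.1 to 121.235.255.254


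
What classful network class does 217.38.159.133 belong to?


First octet: 217
Binary: 11011001
110xxxxx -> Class C (192-223)
Class C, default mask 255.255.255.0 (/24)


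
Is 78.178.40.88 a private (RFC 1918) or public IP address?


RFC 1918 private ranges:
  10.0.0.0/8 (10.0.0.0 - 10.255.255.255)
  172.16.0.0/12 (172.16.0.0 - 172.31.255.255)
  192.168.0.0/16 (192.168.0.0 - 192.168.255.255)
Public (not in any RFC 1918 range)


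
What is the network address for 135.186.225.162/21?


IP:   10000111.10111010.11100001.10100010
Mask: 11111111.11111111.11111000.00000000
AND operation:
Net:  10000111.10111010.11100000.00000000
Network: 135.186.224.0/21


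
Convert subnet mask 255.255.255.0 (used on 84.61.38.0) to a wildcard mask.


Subnet mask: 255.255.255.0
Wildcard = 255.255.255.255 - subnet mask
255 - 255 = 0
255 - 255 = 0
255 - 255 = 0
255 - 0 = 255
Wildcard: 0.0.0.255


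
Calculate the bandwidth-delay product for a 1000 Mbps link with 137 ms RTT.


BDP = bandwidth * RTT
= 1000 Mbps * 137 ms
= 1000 * 1e6 * 137 / 1000 bits
= 137000000 bits
= 17125000 bytes
= 16723.6328 KB
BDP = 137000000 bits (17125000 bytes)


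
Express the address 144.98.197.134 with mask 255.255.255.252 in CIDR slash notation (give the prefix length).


Binary: 11111111.11111111.11111111.11111100
Count leading 1s
Prefix: /30


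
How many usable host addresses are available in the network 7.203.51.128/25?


Host bits = 32 - 25 = 7
Total addresses = 2^7 = 128
Usable = total - 2 (network and broadcast)
Usable hosts: 126


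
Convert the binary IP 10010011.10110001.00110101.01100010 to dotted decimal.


10010011 = 147
10110001 = 177
00110101 = 53
01100010 = 98
IP: 147.177.53.98


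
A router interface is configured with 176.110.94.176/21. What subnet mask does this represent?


/21 means 21 network bits, 11 host bits
Binary: 11111111111111111111100000000000
Mask: 255.255.248.0


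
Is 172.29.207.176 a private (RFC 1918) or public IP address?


RFC 1918 private ranges:
  10.0.0.0/8 (10.0.0.0 - 10.255.255.255)
  172.16.0.0/12 (172.16.0.0 - 172.31.255.255)
  192.168.0.0/16 (192.168.0.0 - 192.168.255.255)
Private (in 172.16.0.0/12)


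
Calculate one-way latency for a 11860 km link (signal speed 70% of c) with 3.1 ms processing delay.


Speed = 0.7 * 3e5 km/s = 210000 km/s
Propagation delay = 11860 / 210000 = 0.0565 s = 56.4762 ms
Processing delay = 3.1 ms
Total one-way latency = 59.5762 ms


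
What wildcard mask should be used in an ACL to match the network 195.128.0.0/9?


Subnet mask: 255.128.0.0
Wildcard = 255.255.255.255 - subnet mask
255 - 255 = 0
255 - 128 = 127
255 - 0 = 255
255 - 0 = 255
Wildcard: 0.127.255.255


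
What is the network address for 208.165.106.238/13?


IP:   11010000.10100101.01101010.11101110
Mask: 11111111.11111000.00000000.00000000
AND operation:
Net:  11010000.10100000.00000000.00000000
Network: 208.160.0.0/13


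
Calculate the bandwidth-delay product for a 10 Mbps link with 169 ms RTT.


BDP = bandwidth * RTT
= 10 Mbps * 169 ms
= 10 * 1e6 * 169 / 1000 bits
= 1690000 bits
= 211250 bytes
= 206.2988 KB
BDP = 1690000 bits (211250 bytes)


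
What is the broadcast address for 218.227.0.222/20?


Network: 218.227.0.0/20
Host bits = 12
Set all host bits to 1:
Broadcast: 218.227.15.255


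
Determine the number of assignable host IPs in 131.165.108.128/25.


Host bits = 32 - 25 = 7
Total addresses = 2^7 = 128
Usable = total - 2 (network and broadcast)
Usable hosts: 126


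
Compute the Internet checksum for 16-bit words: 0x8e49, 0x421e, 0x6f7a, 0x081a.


Sum all words (with carry folding):
+ 0x8e49 = 0x8e49
+ 0x421e = 0xd067
+ 0x6f7a = 0x3fe2
+ 0x081a = 0x47fc
One's complement: ~0x47fc
Checksum = 0xb803


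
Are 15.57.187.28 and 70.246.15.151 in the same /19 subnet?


Mask: 255.255.224.0
15.57.187.28 AND mask = 15.57.160.0
70.246.15.151 AND mask = 70.246.0.0
No, different subnets (15.57.160.0 vs 70.246.0.0)


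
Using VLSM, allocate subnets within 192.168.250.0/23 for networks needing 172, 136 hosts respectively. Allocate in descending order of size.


172 hosts -> /24 (254 usable): 192.168.250.0/24
136 hosts -> /24 (254 usable): 192.168.251.0/24
Allocation: 192.168.250.0/24 (172 hosts, 254 usable); 192.168.251.0/24 (136 hosts, 254 usable)


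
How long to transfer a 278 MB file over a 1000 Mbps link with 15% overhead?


Effective throughput = 1000 * (1 - 15/100) = 850 Mbps
File size in Mb = 278 * 8 = 2224 Mb
Time = 2224 / 850
Time = 2.6165 seconds


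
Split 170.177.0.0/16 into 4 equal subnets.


New prefix = 16 + 2 = 18
Each subnet has 16384 addresses
  170.177.0.0/18
  170.177.64.0/18
  170.177.128.0/18
  170.177.192.0/18
Subnets: 170.177.0.0/18, 170.177.64.0/18, 170.177.128.0/18, 170.177.192.0/18


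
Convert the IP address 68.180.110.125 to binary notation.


68 = 01000100
180 = 10110100
110 = 01101110
125 = 01111101
Binary: 01000100.10110100.01101110.01111101


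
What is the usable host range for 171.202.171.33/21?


Network: 171.202.168.0
Broadcast: 171.202.175.255
First usable = network + 1
Last usable = broadcast - 1
Range: 171.202.168.1 to 171.202.175.254


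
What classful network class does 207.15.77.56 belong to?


First octet: 207
Binary: 11001111
110xxxxx -> Class C (192-223)
Class C, default mask 255.255.255.0 (/24)


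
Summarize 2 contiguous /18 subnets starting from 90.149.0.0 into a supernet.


Original prefix: /18
Number of subnets: 2 = 2^1
New prefix = 18 - 1 = 17
Supernet: 90.149.0.0/17


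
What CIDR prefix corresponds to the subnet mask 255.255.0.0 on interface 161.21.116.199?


Binary: 11111111.11111111.00000000.00000000
Count leading 1s
Prefix: /16


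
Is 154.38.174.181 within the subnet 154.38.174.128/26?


Subnet network: 154.38.174.128
Test IP AND mask: 154.38.174.128
Yes, 154.38.174.181 is in 154.38.174.128/26


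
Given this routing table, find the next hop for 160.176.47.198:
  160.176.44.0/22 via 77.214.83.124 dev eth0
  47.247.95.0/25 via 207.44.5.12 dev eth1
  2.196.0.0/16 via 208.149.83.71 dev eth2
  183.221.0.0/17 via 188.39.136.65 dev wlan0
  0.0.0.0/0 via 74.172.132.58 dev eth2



Longest prefix match for 160.176.47.198:
  /22 160.176.44.0: MATCH
  /25 47.247.95.0: no
  /16 2.196.0.0: no
  /17 183.221.0.0: no
  /0 0.0.0.0: MATCH
Selected: next-hop 77.214.83.124 via eth0 (matched /22)


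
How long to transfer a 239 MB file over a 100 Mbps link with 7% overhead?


Effective throughput = 100 * (1 - 7/100) = 93 Mbps
File size in Mb = 239 * 8 = 1912 Mb
Time = 1912 / 93
Time = 20.5591 seconds


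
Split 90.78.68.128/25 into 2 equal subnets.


New prefix = 25 + 1 = 26
Each subnet has 64 addresses
  90.78.68.128/26
  90.78.68.192/26
Subnets: 90.78.68.128/26, 90.78.68.192/26


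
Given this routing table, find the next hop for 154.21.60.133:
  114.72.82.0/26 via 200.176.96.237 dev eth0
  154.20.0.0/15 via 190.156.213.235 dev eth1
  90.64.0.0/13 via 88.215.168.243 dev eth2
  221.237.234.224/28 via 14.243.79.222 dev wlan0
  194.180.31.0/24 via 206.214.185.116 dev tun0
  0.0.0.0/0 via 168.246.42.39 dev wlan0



Longest prefix match for 154.21.60.133:
  /26 114.72.82.0: no
  /15 154.20.0.0: MATCH
  /13 90.64.0.0: no
  /28 221.237.234.224: no
  /24 194.180.31.0: no
  /0 0.0.0.0: MATCH
Selected: next-hop 190.156.213.235 via eth1 (matched /15)


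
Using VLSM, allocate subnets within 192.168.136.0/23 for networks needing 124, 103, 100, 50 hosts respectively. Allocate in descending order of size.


124 hosts -> /25 (126 usable): 192.168.136.0/25
103 hosts -> /25 (126 usable): 192.168.136.128/25
100 hosts -> /25 (126 usable): 192.168.137.0/25
50 hosts -> /26 (62 usable): 192.168.137.128/26
Allocation: 192.168.136.0/25 (124 hosts, 126 usable); 192.168.136.128/25 (103 hosts, 126 usable); 192.168.137.0/25 (100 hosts, 126 usable); 192.168.137.128/26 (50 hosts, 62 usable)


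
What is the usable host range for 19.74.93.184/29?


Network: 19.74.93.184
Broadcast: 19.74.93.191
First usable = network + 1
Last usable = broadcast - 1
Range: 19.74.93.185 to 19.74.93.190


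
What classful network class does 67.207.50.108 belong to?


First octet: 67
Binary: 01000011
0xxxxxxx -> Class A (1-126)
Class A, default mask 255.0.0.0 (/8)


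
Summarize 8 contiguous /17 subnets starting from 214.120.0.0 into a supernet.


Original prefix: /17
Number of subnets: 8 = 2^3
New prefix = 17 - 3 = 14
Supernet: 214.120.0.0/14


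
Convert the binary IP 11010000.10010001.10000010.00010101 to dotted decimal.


11010000 = 208
10010001 = 145
10000010 = 130
00010101 = 21
IP: 208.145.130.21


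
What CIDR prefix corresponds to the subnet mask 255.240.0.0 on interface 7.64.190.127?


Binary: 11111111.11110000.00000000.00000000
Count leading 1s
Prefix: /12


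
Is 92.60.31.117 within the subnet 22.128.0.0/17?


Subnet network: 22.128.0.0
Test IP AND mask: 92.60.0.0
No, 92.60.31.117 is not in 22.128.0.0/17


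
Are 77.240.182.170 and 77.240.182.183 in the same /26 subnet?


Mask: 255.255.255.192
77.240.182.170 AND mask = 77.240.182.128
77.240.182.183 AND mask = 77.240.182.128
Yes, same subnet (77.240.182.128)


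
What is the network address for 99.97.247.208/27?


IP:   01100011.01100001.11110111.11010000
Mask: 11111111.11111111.11111111.11100000
AND operation:
Net:  01100011.01100001.11110111.11000000
Network: 99.97.247.192/27


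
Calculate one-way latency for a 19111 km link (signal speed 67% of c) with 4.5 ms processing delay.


Speed = 0.67 * 3e5 km/s = 201000 km/s
Propagation delay = 19111 / 201000 = 0.0951 s = 95.0796 ms
Processing delay = 4.5 ms
Total one-way latency = 99.5796 ms


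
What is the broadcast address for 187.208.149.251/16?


Network: 187.208.0.0/16
Host bits = 16
Set all host bits to 1:
Broadcast: 187.208.255.255


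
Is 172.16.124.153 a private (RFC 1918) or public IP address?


RFC 1918 private ranges:
  10.0.0.0/8 (10.0.0.0 - 10.255.255.255)
  172.16.0.0/12 (172.16.0.0 - 172.31.255.255)
  192.168.0.0/16 (192.168.0.0 - 192.168.255.255)
Private (in 172.16.0.0/12)


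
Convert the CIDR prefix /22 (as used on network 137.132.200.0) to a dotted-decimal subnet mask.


/22 means 22 network bits, 10 host bits
Binary: 11111111111111111111110000000000
Mask: 255.255.252.0


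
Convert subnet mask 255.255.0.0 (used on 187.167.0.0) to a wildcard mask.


Subnet mask: 255.255.0.0
Wildcard = 255.255.255.255 - subnet mask
255 - 255 = 0
255 - 255 = 0
255 - 0 = 255
255 - 0 = 255
Wildcard: 0.0.255.255


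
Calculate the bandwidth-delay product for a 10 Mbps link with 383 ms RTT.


BDP = bandwidth * RTT
= 10 Mbps * 383 ms
= 10 * 1e6 * 383 / 1000 bits
= 3830000 bits
= 478750 bytes
= 467.5293 KB
BDP = 3830000 bits (478750 bytes)


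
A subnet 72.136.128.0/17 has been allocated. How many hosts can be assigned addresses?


Host bits = 32 - 17 = 15
Total addresses = 2^15 = 32768
Usable = total - 2 (network and broadcast)
Usable hosts: 32766


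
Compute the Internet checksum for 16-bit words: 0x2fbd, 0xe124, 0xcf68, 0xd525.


Sum all words (with carry folding):
+ 0x2fbd = 0x2fbd
+ 0xe124 = 0x10e2
+ 0xcf68 = 0xe04a
+ 0xd525 = 0xb570
One's complement: ~0xb570
Checksum = 0x4a8f


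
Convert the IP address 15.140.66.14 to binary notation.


15 = 00001111
140 = 10001100
66 = 01000010
14 = 00001110
Binary: 00001111.10001100.01000010.00001110


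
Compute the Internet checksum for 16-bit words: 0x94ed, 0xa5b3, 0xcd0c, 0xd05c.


Sum all words (with carry folding):
+ 0x94ed = 0x94ed
+ 0xa5b3 = 0x3aa1
+ 0xcd0c = 0x07ae
+ 0xd05c = 0xd80a
One's complement: ~0xd80a
Checksum = 0x27f5


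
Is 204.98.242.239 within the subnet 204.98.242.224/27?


Subnet network: 204.98.242.224
Test IP AND mask: 204.98.242.224
Yes, 204.98.242.239 is in 204.98.242.224/27


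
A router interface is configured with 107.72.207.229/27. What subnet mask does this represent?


/27 means 27 network bits, 5 host bits
Binary: 11111111111111111111111111100000
Mask: 255.255.255.224


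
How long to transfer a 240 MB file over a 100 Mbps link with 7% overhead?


Effective throughput = 100 * (1 - 7/100) = 93 Mbps
File size in Mb = 240 * 8 = 1920 Mb
Time = 1920 / 93
Time = 20.6452 seconds


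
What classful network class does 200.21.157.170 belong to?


First octet: 200
Binary: 11001000
110xxxxx -> Class C (192-223)
Class C, default mask 255.255.255.0 (/24)


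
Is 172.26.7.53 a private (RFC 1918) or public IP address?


RFC 1918 private ranges:
  10.0.0.0/8 (10.0.0.0 - 10.255.255.255)
  172.16.0.0/12 (172.16.0.0 - 172.31.255.255)
  192.168.0.0/16 (192.168.0.0 - 192.168.255.255)
Private (in 172.16.0.0/12)


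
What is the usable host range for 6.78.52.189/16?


Network: 6.78.0.0
Broadcast: 6.78.255.255
First usable = network + 1
Last usable = broadcast - 1
Range: 6.78.0.1 to 6.78.255.254


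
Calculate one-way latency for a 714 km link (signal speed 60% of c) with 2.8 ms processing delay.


Speed = 0.6 * 3e5 km/s = 180000 km/s
Propagation delay = 714 / 180000 = 0.004 s = 3.9667 ms
Processing delay = 2.8 ms
Total one-way latency = 6.7667 ms


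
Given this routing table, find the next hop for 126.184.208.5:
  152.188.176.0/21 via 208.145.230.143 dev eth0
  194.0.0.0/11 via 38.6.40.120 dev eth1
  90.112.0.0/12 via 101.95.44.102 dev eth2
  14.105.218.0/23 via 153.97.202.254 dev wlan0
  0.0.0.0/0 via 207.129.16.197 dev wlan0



Longest prefix match for 126.184.208.5:
  /21 152.188.176.0: no
  /11 194.0.0.0: no
  /12 90.112.0.0: no
  /23 14.105.218.0: no
  /0 0.0.0.0: MATCH
Selected: next-hop 207.129.16.197 via wlan0 (matched /0)


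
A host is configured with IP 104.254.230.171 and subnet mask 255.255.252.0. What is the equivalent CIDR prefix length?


Binary: 11111111.11111111.11111100.00000000
Count leading 1s
Prefix: /22


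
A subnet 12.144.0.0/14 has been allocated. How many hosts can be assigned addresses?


Host bits = 32 - 14 = 18
Total addresses = 2^18 = 262144
Usable = total - 2 (network and broadcast)
Usable hosts: 262142


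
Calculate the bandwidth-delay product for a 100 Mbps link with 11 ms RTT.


BDP = bandwidth * RTT
= 100 Mbps * 11 ms
= 100 * 1e6 * 11 / 1000 bits
= 1100000 bits
= 137500 bytes
= 134.2773 KB
BDP = 1100000 bits (137500 bytes)


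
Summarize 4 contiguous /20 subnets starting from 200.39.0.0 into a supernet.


Original prefix: /20
Number of subnets: 4 = 2^2
New prefix = 20 - 2 = 18
Supernet: 200.39.0.0/18


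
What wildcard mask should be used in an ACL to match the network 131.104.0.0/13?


Subnet mask: 255.248.0.0
Wildcard = 255.255.255.255 - subnet mask
255 - 255 = 0
255 - 248 = 7
255 - 0 = 255
255 - 0 = 255
Wildcard: 0.7.255.255


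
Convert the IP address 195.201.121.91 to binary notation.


195 = 11000011
201 = 11001001
121 = 01111001
91 = 01011011
Binary: 11000011.11001001.01111001.01011011


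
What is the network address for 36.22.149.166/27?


IP:   00100100.00010110.10010101.10100110
Mask: 11111111.11111111.11111111.11100000
AND operation:
Net:  00100100.00010110.10010101.10100000
Network: 36.22.149.160/27


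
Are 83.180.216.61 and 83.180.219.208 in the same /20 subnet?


Mask: 255.255.240.0
83.180.216.61 AND mask = 83.180.208.0
83.180.219.208 AND mask = 83.180.208.0
Yes, same subnet (83.180.208.0)


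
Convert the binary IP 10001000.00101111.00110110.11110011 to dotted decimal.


10001000 = 136
00101111 = 47
00110110 = 54
11110011 = 243
IP: 136.47.54.243


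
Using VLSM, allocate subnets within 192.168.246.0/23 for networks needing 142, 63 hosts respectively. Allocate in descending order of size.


142 hosts -> /24 (254 usable): 192.168.246.0/24
63 hosts -> /25 (126 usable): 192.168.247.0/25
Allocation: 192.168.246.0/24 (142 hosts, 254 usable); 192.168.247.0/25 (63 hosts, 126 usable)


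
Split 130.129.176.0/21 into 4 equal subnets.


New prefix = 21 + 2 = 23
Each subnet has 512 addresses
  130.129.176.0/23
  130.129.178.0/23
  130.129.180.0/23
  130.129.182.0/23
Subnets: 130.129.176.0/23, 130.129.178.0/23, 130.129.180.0/23, 130.129.182.0/23


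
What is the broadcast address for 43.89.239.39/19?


Network: 43.89.224.0/19
Host bits = 13
Set all host bits to 1:
Broadcast: 43.89.255.255


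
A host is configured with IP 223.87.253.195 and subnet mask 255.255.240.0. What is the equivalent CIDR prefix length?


Binary: 11111111.11111111.11110000.00000000
Count leading 1s
Prefix: /20


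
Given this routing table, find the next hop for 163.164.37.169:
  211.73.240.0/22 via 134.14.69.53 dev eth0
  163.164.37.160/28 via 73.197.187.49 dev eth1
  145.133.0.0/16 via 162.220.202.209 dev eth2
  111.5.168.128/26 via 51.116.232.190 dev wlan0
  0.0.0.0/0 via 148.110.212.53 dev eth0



Longest prefix match for 163.164.37.169:
  /22 211.73.240.0: no
  /28 163.164.37.160: MATCH
  /16 145.133.0.0: no
  /26 111.5.168.128: no
  /0 0.0.0.0: MATCH
Selected: next-hop 73.197.187.49 via eth1 (matched /28)


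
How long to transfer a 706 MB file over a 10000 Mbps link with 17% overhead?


Effective throughput = 10000 * (1 - 17/100) = 8300 Mbps
File size in Mb = 706 * 8 = 5648 Mb
Time = 5648 / 8300
Time = 0.6805 seconds


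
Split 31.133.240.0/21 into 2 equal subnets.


New prefix = 21 + 1 = 22
Each subnet has 1024 addresses
  31.133.240.0/22
  31.133.244.0/22
Subnets: 31.133.240.0/22, 31.133.244.0/22


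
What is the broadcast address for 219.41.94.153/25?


Network: 219.41.94.128/25
Host bits = 7
Set all host bits to 1:
Broadcast: 219.41.94.255
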